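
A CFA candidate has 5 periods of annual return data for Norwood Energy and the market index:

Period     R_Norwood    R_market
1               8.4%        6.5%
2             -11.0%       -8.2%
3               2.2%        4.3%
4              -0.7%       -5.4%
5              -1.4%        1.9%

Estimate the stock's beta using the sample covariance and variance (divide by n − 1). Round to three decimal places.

Mean R_i = (8.4 − 11.0 + 2.2 − 0.7 − 1.4) / 5 = -0.5000%
Mean R_m = (6.5 − 8.2 + 4.3 − 5.4 + 1.9) / 5 = -0.1800%
Σ(R_i − R̄_i)(R_m − R̄_m) = 154.9300  ⇒  Cov = 154.9300 / 4 = 38.7325
Σ(R_m − R̄_m)² = 160.5880  ⇒  Var(R_m) = 160.5880 / 4 = 40.1470
β = Cov / Var(R_m) = 38.7325 / 40.1470 = 0.9648

0.965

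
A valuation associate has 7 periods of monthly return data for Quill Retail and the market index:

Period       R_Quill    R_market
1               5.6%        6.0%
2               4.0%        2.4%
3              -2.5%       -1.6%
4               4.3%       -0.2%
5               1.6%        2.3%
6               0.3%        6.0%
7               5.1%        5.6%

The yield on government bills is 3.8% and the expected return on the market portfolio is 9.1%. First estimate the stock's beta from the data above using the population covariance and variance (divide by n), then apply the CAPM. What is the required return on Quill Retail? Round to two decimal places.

6.26%

Mean R_i = (5.6 + 4.0 − 2.5 + 4.3 + 1.6 + 0.3 + 5.1) / 7 = 2.6286%
Mean R_m = (6.0 + 2.4 − 1.6 − 0.2 + 2.3 + 6.0 + 5.6) / 7 = 2.9286%
Σ(R_i − R̄_i)(R_m − R̄_m) = 26.4943  ⇒  Cov = 26.4943 / 7 = 3.7849
Σ(R_m − R̄_m)² = 56.9743  ⇒  Var(R_m) = 56.9743 / 7 = 8.1392
β = Cov / Var(R_m) = 3.7849 / 8.1392 = 0.4650
MRP = 9.1% − 3.8% = 5.30%
E(R) = R_f + β × MRP = 3.8% + 0.4650 × 5.3% = 6.26%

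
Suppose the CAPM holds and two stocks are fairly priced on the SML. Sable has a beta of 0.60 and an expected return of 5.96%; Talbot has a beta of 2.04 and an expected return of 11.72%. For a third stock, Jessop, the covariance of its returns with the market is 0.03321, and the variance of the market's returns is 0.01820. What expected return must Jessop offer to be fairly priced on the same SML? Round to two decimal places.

MRP = (11.72% − 5.96%) / (2.04 − 0.60) = 4.0000%
R_f = 5.96% − 0.60 × 4.0000% = 3.5600%
β_Jessop = Cov / Var(R_m) = 0.03321 / 0.01820 = 1.8247
E(R_Jessop) = R_f + β × MRP = 3.5600% + 1.8247 × 4.0000% = 10.86%

10.86%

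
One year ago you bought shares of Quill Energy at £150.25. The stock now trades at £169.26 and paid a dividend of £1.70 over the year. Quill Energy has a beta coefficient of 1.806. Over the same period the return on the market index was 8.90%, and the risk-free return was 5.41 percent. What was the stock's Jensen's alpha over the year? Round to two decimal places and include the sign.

+2.07%

Realised HPR = (P1 + D1 − P0) / P0 = (169.26 + 1.70 − 150.25) / 150.25 = 20.71 / 150.25 = 13.7837%
MRP = 8.90% − 5.41% = 3.49%
CAPM required = R_f + β·MRP = 5.41% + 1.806 × 3.49% = 11.71294%
α = realised − required = 13.7837% − 11.71294% = +2.07%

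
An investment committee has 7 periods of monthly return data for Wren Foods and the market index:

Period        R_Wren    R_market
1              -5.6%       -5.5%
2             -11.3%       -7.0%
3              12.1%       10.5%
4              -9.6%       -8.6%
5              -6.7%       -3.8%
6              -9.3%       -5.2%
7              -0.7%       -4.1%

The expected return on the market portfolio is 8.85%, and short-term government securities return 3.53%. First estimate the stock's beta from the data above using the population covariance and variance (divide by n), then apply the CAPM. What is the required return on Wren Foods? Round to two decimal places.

9.94%

Mean R_i = (-5.6 − 11.3 + 12.1 − 9.6 − 6.7 − 9.3 − 0.7) / 7 = -4.4429%
Mean R_m = (-5.5 − 7.0 + 10.5 − 8.6 − 3.8 − 5.2 − 4.1) / 7 = -3.3857%
Σ(R_i − R̄_i)(R_m − R̄_m) = 290.9043  ⇒  Cov = 290.9043 / 7 = 41.5578
Σ(R_m − R̄_m)² = 241.5086  ⇒  Var(R_m) = 241.5086 / 7 = 34.5012
β = Cov / Var(R_m) = 41.5578 / 34.5012 = 1.2045
MRP = 8.85% − 3.53% = 5.32%
E(R) = R_f + β × MRP = 3.53% + 1.2045 × 5.32% = 9.94%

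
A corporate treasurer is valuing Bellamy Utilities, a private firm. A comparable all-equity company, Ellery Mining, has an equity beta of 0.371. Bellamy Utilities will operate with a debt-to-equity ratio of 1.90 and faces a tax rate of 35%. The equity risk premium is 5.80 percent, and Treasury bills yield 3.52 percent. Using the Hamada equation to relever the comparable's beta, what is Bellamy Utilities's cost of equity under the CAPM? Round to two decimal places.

8.33%

β_L = β_U × [1 + (1 − t)(D/E)] = 0.371 × [1 + (1 − 0.35) × 1.90]
    = 0.371 × [1 + 0.65 × 1.90] = 0.371 × 2.2350 = 0.8292
E(R) = R_f + β_L × MRP = 3.52% + 0.8292 × 5.80% = 8.33%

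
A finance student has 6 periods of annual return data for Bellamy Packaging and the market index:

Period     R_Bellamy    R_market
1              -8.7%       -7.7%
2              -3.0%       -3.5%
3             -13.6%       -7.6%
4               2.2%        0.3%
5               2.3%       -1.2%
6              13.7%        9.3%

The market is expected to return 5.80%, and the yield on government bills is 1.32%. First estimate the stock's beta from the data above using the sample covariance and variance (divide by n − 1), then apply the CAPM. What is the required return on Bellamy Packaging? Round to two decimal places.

Mean R_i = (-8.7 − 3.0 − 13.6 + 2.2 + 2.3 + 13.7) / 6 = -1.1833%
Mean R_m = (-7.7 − 3.5 − 7.6 + 0.3 − 1.2 + 9.3) / 6 = -1.7333%
Σ(R_i − R̄_i)(R_m − R̄_m) = 293.8533  ⇒  Cov = 293.8533 / 5 = 58.7707
Σ(R_m − R̄_m)² = 199.2933  ⇒  Var(R_m) = 199.2933 / 5 = 39.8587
β = Cov / Var(R_m) = 58.7707 / 39.8587 = 1.4745
MRP = 5.80% − 1.32% = 4.48%
E(R) = R_f + β × MRP = 1.32% + 1.4745 × 4.48% = 7.93%

7.93%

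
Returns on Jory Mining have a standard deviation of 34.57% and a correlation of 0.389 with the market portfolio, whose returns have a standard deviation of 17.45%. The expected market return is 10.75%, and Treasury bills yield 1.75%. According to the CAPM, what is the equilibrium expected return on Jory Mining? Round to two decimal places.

8.69%

β = ρ × σ_i / σ_m = 0.389 × 34.57% / 17.45% = 0.7706
MRP = 10.75% − 1.75% = 9.00%
E(R) = 1.75% + 0.7706 × 9.00% = 8.69%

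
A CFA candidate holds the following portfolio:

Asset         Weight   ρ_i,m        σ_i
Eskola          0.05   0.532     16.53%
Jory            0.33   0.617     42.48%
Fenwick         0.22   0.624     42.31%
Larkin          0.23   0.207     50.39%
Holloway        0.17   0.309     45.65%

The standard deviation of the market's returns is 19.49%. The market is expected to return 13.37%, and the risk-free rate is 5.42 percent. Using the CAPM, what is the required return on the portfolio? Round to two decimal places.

13.45%

β_Eskola = 0.532 × 16.53% / 19.49% = 0.4512
β_Jory = 0.617 × 42.48% / 19.49% = 1.3448
β_Fenwick = 0.624 × 42.31% / 19.49% = 1.3546
β_Larkin = 0.207 × 50.39% / 19.49% = 0.5352
β_Holloway = 0.309 × 45.65% / 19.49% = 0.7237
β_P = Σ w_i β_i = 0.05×0.4512 + 0.33×1.3448 + 0.22×1.3546 + 0.23×0.5352 + 0.17×0.7237 = 1.0105
MRP = 13.37% − 5.42% = 7.95%
E(R_P) = R_f + β_P × MRP = 5.42% + 1.0105 × 7.95% = 13.45%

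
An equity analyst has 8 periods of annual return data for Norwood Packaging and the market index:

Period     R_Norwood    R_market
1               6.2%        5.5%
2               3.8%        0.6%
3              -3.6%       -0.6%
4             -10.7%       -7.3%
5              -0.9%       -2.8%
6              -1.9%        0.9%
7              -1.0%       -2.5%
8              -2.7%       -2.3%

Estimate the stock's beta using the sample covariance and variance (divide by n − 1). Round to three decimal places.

Mean R_i = (6.2 + 3.8 − 3.6 − 10.7 − 0.9 − 1.9 − 1.0 − 2.7) / 8 = -1.3500%
Mean R_m = (5.5 + 0.6 − 0.6 − 7.3 − 2.8 + 0.9 − 2.5 − 2.3) / 8 = -1.0625%
Σ(R_i − R̄_i)(R_m − R̄_m) = 114.6950  ⇒  Cov = 114.6950 / 7 = 16.3850
Σ(R_m − R̄_m)² = 95.4188  ⇒  Var(R_m) = 95.4188 / 7 = 13.6313
β = Cov / Var(R_m) = 16.3850 / 13.6313 = 1.2020

1.202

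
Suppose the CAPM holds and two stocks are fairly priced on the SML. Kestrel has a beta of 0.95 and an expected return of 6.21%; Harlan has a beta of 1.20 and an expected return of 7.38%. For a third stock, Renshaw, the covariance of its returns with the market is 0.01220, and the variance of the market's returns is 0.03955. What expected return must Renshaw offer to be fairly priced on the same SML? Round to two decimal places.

MRP = (7.38% − 6.21%) / (1.20 − 0.95) = 4.6800%
R_f = 6.21% − 0.95 × 4.6800% = 1.7640%
β_Renshaw = Cov / Var(R_m) = 0.01220 / 0.03955 = 0.3085
E(R_Renshaw) = R_f + β × MRP = 1.7640% + 0.3085 × 4.6800% = 3.21%

3.21%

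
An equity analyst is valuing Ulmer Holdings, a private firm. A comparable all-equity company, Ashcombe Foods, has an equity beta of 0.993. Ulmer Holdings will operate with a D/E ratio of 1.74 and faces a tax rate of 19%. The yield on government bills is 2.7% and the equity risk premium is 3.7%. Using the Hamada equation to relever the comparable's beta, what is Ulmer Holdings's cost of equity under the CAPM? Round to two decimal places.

β_L = β_U × [1 + (1 − t)(D/E)] = 0.993 × [1 + (1 − 0.19) × 1.74]
    = 0.993 × [1 + 0.81 × 1.74] = 0.993 × 2.4094 = 2.3925
E(R) = R_f + β_L × MRP = 2.7% + 2.3925 × 3.7% = 11.55%

11.55%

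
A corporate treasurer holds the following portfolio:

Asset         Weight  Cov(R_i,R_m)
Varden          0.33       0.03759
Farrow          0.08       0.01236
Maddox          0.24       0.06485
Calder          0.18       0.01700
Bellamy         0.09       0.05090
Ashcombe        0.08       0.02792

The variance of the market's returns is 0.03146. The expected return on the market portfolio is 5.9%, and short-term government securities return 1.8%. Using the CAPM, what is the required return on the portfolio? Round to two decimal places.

β_Varden = 0.03759 / 0.03146 = 1.1949
β_Farrow = 0.01236 / 0.03146 = 0.3929
β_Maddox = 0.06485 / 0.03146 = 2.0613
β_Calder = 0.01700 / 0.03146 = 0.5404
β_Bellamy = 0.05090 / 0.03146 = 1.6179
β_Ashcombe = 0.02792 / 0.03146 = 0.8875
β_P = Σ w_i β_i = 0.33×1.1949 + 0.08×0.3929 + 0.24×2.0613 + 0.18×0.5404 + 0.09×1.6179 + 0.08×0.8875 = 1.2343
MRP = 5.9% − 1.8% = 4.10%
E(R_P) = R_f + β_P × MRP = 1.8% + 1.2343 × 4.1% = 6.86%

6.86%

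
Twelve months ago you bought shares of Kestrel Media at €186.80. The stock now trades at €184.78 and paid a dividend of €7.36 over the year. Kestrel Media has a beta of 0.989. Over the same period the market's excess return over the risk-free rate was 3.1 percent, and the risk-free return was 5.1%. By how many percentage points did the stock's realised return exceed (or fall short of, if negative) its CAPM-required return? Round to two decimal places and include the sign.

Realised HPR = (P1 + D1 − P0) / P0 = (184.78 + 7.36 − 186.80) / 186.80 = 5.34 / 186.80 = 2.8587%
CAPM required = R_f + β·MRP = 5.1% + 0.989 × 3.1% = 8.1659%
α = realised − required = 2.8587% − 8.1659% = -5.31%

-5.31%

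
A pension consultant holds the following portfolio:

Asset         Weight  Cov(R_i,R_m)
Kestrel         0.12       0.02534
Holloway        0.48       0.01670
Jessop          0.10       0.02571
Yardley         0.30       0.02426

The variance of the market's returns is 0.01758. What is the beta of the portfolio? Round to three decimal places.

β_Kestrel = 0.02534 / 0.01758 = 1.4414
β_Holloway = 0.01670 / 0.01758 = 0.9499
β_Jessop = 0.02571 / 0.01758 = 1.4625
β_Yardley = 0.02426 / 0.01758 = 1.3800
β_P = Σ w_i β_i = 0.12×1.4414 + 0.48×0.9499 + 0.10×1.4625 + 0.30×1.3800 = 1.1892

1.189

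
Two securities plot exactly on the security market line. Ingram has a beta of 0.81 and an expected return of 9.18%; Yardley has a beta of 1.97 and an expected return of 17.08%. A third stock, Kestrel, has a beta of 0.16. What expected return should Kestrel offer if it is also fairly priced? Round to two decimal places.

4.75%

MRP (SML slope) = (17.08% − 9.18%) / (1.97 − 0.81) = 7.90% / 1.16 = 6.8103%
R_f (intercept) = 9.18% − 0.81 × 6.8103% = 3.6637%
E(R_Kestrel) = R_f + β × MRP = 3.6637% + 0.16 × 6.8103% = 4.75%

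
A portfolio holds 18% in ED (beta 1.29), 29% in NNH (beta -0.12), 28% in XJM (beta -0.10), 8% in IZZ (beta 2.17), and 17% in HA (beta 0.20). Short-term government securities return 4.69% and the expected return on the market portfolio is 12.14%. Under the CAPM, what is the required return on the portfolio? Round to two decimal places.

7.50%

β_P = Σ w_i β_i = 0.18×1.29 + 0.29×-0.12 + 0.28×-0.10 + 0.08×2.17 + 0.17×0.20 = 0.3770
MRP = 12.14% − 4.69% = 7.45%
E(R_P) = R_f + β_P × MRP = 4.69% + 0.3770 × 7.45% = 7.50%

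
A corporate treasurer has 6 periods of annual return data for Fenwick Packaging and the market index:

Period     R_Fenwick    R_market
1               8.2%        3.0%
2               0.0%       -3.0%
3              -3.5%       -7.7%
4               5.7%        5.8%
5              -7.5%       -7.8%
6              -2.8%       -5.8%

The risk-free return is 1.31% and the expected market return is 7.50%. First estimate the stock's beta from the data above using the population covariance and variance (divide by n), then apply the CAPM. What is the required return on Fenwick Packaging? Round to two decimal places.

Mean R_i = (8.2 + 0.0 − 3.5 + 5.7 − 7.5 − 2.8) / 6 = 0.0167%
Mean R_m = (3.0 − 3.0 − 7.7 + 5.8 − 7.8 − 5.8) / 6 = -2.5833%
Σ(R_i − R̄_i)(R_m − R̄_m) = 159.6083  ⇒  Cov = 159.6083 / 6 = 26.6014
Σ(R_m − R̄_m)² = 165.3683  ⇒  Var(R_m) = 165.3683 / 6 = 27.5614
β = Cov / Var(R_m) = 26.6014 / 27.5614 = 0.9652
MRP = 7.50% − 1.31% = 6.19%
E(R) = R_f + β × MRP = 1.31% + 0.9652 × 6.19% = 7.28%

7.28%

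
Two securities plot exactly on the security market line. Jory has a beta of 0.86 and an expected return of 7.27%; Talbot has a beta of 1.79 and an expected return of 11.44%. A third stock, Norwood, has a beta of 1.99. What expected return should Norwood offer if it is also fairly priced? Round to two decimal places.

12.34%

MRP (SML slope) = (11.44% − 7.27%) / (1.79 − 0.86) = 4.17% / 0.93 = 4.4839%
R_f (intercept) = 7.27% − 0.86 × 4.4839% = 3.4138%
E(R_Norwood) = R_f + β × MRP = 3.4138% + 1.99 × 4.4839% = 12.34%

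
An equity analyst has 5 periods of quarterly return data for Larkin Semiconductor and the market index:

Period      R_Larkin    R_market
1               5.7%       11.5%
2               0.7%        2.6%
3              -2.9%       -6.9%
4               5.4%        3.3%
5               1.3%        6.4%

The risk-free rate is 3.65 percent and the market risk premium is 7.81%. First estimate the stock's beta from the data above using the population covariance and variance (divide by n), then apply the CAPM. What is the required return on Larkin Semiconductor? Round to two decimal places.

Mean R_i = (5.7 + 0.7 − 2.9 + 5.4 + 1.3) / 5 = 2.0400%
Mean R_m = (11.5 + 2.6 − 6.9 + 3.3 + 6.4) / 5 = 3.3800%
Σ(R_i − R̄_i)(R_m − R̄_m) = 79.0440  ⇒  Cov = 79.0440 / 5 = 15.8088
Σ(R_m − R̄_m)² = 181.3480  ⇒  Var(R_m) = 181.3480 / 5 = 36.2696
β = Cov / Var(R_m) = 15.8088 / 36.2696 = 0.4359
E(R) = R_f + β × MRP = 3.65% + 0.4359 × 7.81% = 7.05%

7.05%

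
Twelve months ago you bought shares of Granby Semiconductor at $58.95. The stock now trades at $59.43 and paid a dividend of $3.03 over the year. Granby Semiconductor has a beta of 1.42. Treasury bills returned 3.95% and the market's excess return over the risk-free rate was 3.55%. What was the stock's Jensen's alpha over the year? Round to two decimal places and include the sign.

-3.04%

Realised HPR = (P1 + D1 − P0) / P0 = (59.43 + 3.03 − 58.95) / 58.95 = 3.51 / 58.95 = 5.9542%
CAPM required = R_f + β·MRP = 3.95% + 1.42 × 3.55% = 8.9910%
α = realised − required = 5.9542% − 8.9910% = -3.04%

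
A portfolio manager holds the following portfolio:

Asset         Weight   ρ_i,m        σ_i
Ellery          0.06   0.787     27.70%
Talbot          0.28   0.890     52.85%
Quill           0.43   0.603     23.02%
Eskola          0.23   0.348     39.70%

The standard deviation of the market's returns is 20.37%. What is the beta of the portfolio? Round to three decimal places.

β_Ellery = 0.787 × 27.70% / 20.37% = 1.0702
β_Talbot = 0.890 × 52.85% / 20.37% = 2.3091
β_Quill = 0.603 × 23.02% / 20.37% = 0.6814
β_Eskola = 0.348 × 39.70% / 20.37% = 0.6782
β_P = Σ w_i β_i = 0.06×1.0702 + 0.28×2.3091 + 0.43×0.6814 + 0.23×0.6782 = 1.1597

1.160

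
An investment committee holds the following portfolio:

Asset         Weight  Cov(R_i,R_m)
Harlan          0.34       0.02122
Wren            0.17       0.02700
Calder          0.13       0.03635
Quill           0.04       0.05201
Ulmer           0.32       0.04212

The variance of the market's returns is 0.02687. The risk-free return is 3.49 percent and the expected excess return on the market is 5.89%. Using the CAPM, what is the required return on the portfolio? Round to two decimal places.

10.52%

β_Harlan = 0.02122 / 0.02687 = 0.7897
β_Wren = 0.02700 / 0.02687 = 1.0048
β_Calder = 0.03635 / 0.02687 = 1.3528
β_Quill = 0.05201 / 0.02687 = 1.9356
β_Ulmer = 0.04212 / 0.02687 = 1.5675
β_P = Σ w_i β_i = 0.34×0.7897 + 0.17×1.0048 + 0.13×1.3528 + 0.04×1.9356 + 0.32×1.5675 = 1.1942
E(R_P) = R_f + β_P × MRP = 3.49% + 1.1942 × 5.89% = 10.52%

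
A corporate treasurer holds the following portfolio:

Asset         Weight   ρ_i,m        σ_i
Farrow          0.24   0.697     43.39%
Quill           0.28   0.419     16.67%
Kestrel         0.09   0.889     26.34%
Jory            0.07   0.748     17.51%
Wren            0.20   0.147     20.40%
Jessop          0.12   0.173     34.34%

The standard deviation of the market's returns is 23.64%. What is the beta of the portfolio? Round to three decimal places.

β_Farrow = 0.697 × 43.39% / 23.64% = 1.2793
β_Quill = 0.419 × 16.67% / 23.64% = 0.2955
β_Kestrel = 0.889 × 26.34% / 23.64% = 0.9905
β_Jory = 0.748 × 17.51% / 23.64% = 0.5540
β_Wren = 0.147 × 20.40% / 23.64% = 0.1269
β_Jessop = 0.173 × 34.34% / 23.64% = 0.2513
β_P = Σ w_i β_i = 0.24×1.2793 + 0.28×0.2955 + 0.09×0.9905 + 0.07×0.5540 + 0.20×0.1269 + 0.12×0.2513 = 0.5732

0.573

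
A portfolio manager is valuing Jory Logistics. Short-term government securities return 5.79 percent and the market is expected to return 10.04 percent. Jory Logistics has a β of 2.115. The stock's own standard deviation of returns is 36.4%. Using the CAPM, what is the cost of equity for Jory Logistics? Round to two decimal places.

Market risk premium = E(R_m) − R_f = 10.04% − 5.79% = 4.25%
E(R) = R_f + β × MRP = 5.79% + 2.115 × 4.25% = 14.78%

14.78%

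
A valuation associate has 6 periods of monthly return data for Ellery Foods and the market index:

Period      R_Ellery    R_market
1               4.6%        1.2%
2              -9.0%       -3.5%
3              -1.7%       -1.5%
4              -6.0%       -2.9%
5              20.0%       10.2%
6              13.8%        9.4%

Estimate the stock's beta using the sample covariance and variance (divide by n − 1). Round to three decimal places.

Mean R_i = (4.6 − 9.0 − 1.7 − 6.0 + 20.0 + 13.8) / 6 = 3.6167%
Mean R_m = (1.2 − 3.5 − 1.5 − 2.9 + 10.2 + 9.4) / 6 = 2.1500%
Σ(R_i − R̄_i)(R_m − R̄_m) = 344.0350  ⇒  Cov = 344.0350 / 5 = 68.8070
Σ(R_m − R̄_m)² = 189.0150  ⇒  Var(R_m) = 189.0150 / 5 = 37.8030
β = Cov / Var(R_m) = 68.8070 / 37.8030 = 1.8201

1.820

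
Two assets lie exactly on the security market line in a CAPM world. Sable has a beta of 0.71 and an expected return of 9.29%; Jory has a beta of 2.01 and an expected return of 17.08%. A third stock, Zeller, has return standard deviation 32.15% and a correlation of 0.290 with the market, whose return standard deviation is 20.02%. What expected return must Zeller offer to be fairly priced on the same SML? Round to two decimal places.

MRP = (17.08% − 9.29%) / (2.01 − 0.71) = 5.9923%
R_f = 9.29% − 0.71 × 5.9923% = 5.0355%
β_Zeller = ρ·σ_i/σ_m = 0.290 × 32.15 / 20.02 = 0.4657
E(R_Zeller) = R_f + β × MRP = 5.0355% + 0.4657 × 5.9923% = 7.83%

7.83%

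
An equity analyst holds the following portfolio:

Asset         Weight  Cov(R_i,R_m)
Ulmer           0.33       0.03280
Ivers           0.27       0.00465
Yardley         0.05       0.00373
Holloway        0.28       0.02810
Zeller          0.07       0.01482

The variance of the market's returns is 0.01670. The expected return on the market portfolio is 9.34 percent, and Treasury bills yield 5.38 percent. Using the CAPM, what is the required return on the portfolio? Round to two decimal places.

10.40%

β_Ulmer = 0.03280 / 0.01670 = 1.9641
β_Ivers = 0.00465 / 0.01670 = 0.2784
β_Yardley = 0.00373 / 0.01670 = 0.2234
β_Holloway = 0.02810 / 0.01670 = 1.6826
β_Zeller = 0.01482 / 0.01670 = 0.8874
β_P = Σ w_i β_i = 0.33×1.9641 + 0.27×0.2784 + 0.05×0.2234 + 0.28×1.6826 + 0.07×0.8874 = 1.2677
MRP = 9.34% − 5.38% = 3.96%
E(R_P) = R_f + β_P × MRP = 5.38% + 1.2677 × 3.96% = 10.40%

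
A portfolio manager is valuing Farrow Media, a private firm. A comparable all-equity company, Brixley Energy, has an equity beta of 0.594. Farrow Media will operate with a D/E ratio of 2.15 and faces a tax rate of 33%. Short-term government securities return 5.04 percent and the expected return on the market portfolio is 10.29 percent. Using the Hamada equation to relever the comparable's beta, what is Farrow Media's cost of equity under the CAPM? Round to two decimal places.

β_L = β_U × [1 + (1 − t)(D/E)] = 0.594 × [1 + (1 − 0.33) × 2.15]
    = 0.594 × [1 + 0.67 × 2.15] = 0.594 × 2.4405 = 1.4497
MRP = 10.29% − 5.04% = 5.25%
E(R) = R_f + β_L × MRP = 5.04% + 1.4497 × 5.25% = 12.65%

12.65%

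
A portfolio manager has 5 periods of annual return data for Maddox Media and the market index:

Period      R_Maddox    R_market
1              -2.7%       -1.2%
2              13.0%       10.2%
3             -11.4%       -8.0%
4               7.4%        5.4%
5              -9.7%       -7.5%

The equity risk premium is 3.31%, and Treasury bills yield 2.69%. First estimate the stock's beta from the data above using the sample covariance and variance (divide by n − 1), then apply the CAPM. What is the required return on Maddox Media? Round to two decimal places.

Mean R_i = (-2.7 + 13.0 − 11.4 + 7.4 − 9.7) / 5 = -0.6800%
Mean R_m = (-1.2 + 10.2 − 8.0 + 5.4 − 7.5) / 5 = -0.2200%
Σ(R_i − R̄_i)(R_m − R̄_m) = 339.0020  ⇒  Cov = 339.0020 / 4 = 84.7505
Σ(R_m − R̄_m)² = 254.6480  ⇒  Var(R_m) = 254.6480 / 4 = 63.6620
β = Cov / Var(R_m) = 84.7505 / 63.6620 = 1.3313
E(R) = R_f + β × MRP = 2.69% + 1.3313 × 3.31% = 7.10%

7.10%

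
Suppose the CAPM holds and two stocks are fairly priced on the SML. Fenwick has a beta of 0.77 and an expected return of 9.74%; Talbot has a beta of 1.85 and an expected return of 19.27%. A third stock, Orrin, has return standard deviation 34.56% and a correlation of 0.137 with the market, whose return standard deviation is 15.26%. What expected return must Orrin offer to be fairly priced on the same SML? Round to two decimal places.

MRP = (19.27% − 9.74%) / (1.85 − 0.77) = 8.8241%
R_f = 9.74% − 0.77 × 8.8241% = 2.9454%
β_Orrin = ρ·σ_i/σ_m = 0.137 × 34.56 / 15.26 = 0.3103
E(R_Orrin) = R_f + β × MRP = 2.9454% + 0.3103 × 8.8241% = 5.68%

5.68%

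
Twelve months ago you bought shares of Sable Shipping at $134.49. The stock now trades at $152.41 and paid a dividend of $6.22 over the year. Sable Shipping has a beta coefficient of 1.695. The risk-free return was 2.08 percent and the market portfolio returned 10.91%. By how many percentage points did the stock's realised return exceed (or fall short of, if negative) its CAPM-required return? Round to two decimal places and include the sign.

Realised HPR = (P1 + D1 − P0) / P0 = (152.41 + 6.22 − 134.49) / 134.49 = 24.14 / 134.49 = 17.9493%
MRP = 10.91% − 2.08% = 8.83%
CAPM required = R_f + β·MRP = 2.08% + 1.695 × 8.83% = 17.04685%
α = realised − required = 17.9493% − 17.04685% = +0.90%

+0.90%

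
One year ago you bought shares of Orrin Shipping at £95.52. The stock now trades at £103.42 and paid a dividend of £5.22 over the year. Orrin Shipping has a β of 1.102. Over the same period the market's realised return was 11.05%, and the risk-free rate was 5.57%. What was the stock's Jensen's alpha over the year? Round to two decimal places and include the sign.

Realised HPR = (P1 + D1 − P0) / P0 = (103.42 + 5.22 − 95.52) / 95.52 = 13.12 / 95.52 = 13.7353%
MRP = 11.05% − 5.57% = 5.48%
CAPM required = R_f + β·MRP = 5.57% + 1.102 × 5.48% = 11.60896%
α = realised − required = 13.7353% − 11.60896% = +2.13%

+2.13%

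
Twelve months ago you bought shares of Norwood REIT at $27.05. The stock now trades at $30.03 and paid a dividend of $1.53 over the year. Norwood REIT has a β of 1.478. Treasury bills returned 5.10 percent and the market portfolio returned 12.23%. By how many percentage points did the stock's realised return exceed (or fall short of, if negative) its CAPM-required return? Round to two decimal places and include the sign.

Realised HPR = (P1 + D1 − P0) / P0 = (30.03 + 1.53 − 27.05) / 27.05 = 4.51 / 27.05 = 16.6728%
MRP = 12.23% − 5.10% = 7.13%
CAPM required = R_f + β·MRP = 5.10% + 1.478 × 7.13% = 15.63814%
α = realised − required = 16.6728% − 15.63814% = +1.03%

+1.03%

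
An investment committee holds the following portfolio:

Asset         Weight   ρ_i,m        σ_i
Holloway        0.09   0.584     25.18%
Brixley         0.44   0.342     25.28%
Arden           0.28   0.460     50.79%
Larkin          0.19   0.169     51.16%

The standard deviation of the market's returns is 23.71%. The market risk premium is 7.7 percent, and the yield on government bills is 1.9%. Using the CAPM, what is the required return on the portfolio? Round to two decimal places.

6.22%

β_Holloway = 0.584 × 25.18% / 23.71% = 0.6202
β_Brixley = 0.342 × 25.28% / 23.71% = 0.3646
β_Arden = 0.460 × 50.79% / 23.71% = 0.9854
β_Larkin = 0.169 × 51.16% / 23.71% = 0.3647
β_P = Σ w_i β_i = 0.09×0.6202 + 0.44×0.3646 + 0.28×0.9854 + 0.19×0.3647 = 0.5614
E(R_P) = R_f + β_P × MRP = 1.9% + 0.5614 × 7.7% = 6.22%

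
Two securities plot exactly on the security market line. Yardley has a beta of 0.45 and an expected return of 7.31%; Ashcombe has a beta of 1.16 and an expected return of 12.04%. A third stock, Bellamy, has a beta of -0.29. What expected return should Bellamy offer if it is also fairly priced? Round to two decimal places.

MRP (SML slope) = (12.04% − 7.31%) / (1.16 − 0.45) = 4.73% / 0.71 = 6.6620%
R_f (intercept) = 7.31% − 0.45 × 6.6620% = 4.3121%
E(R_Bellamy) = R_f + β × MRP = 4.3121% + -0.29 × 6.6620% = 2.38%

2.38%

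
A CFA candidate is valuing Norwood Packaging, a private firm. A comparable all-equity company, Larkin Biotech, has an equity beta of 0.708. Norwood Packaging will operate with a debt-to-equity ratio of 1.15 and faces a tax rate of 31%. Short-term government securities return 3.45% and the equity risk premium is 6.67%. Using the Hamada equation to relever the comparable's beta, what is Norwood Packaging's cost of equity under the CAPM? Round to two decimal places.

β_L = β_U × [1 + (1 − t)(D/E)] = 0.708 × [1 + (1 − 0.31) × 1.15]
    = 0.708 × [1 + 0.69 × 1.15] = 0.708 × 1.7935 = 1.2698
E(R) = R_f + β_L × MRP = 3.45% + 1.2698 × 6.67% = 11.92%

11.92%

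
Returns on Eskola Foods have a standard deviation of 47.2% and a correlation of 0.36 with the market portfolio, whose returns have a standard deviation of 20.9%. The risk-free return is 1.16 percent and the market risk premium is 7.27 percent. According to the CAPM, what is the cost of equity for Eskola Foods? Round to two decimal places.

β = ρ × σ_i / σ_m = 0.36 × 47.2% / 20.9% = 0.8130
E(R) = 1.16% + 0.8130 × 7.27% = 7.07%

7.07%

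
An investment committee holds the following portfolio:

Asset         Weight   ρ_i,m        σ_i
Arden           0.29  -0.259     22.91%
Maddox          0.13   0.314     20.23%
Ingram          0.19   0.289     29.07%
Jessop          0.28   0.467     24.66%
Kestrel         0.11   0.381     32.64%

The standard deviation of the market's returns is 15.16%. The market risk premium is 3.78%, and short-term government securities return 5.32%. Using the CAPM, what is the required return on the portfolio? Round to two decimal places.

β_Arden = -0.259 × 22.91% / 15.16% = -0.3914
β_Maddox = 0.314 × 20.23% / 15.16% = 0.4190
β_Ingram = 0.289 × 29.07% / 15.16% = 0.5542
β_Jessop = 0.467 × 24.66% / 15.16% = 0.7596
β_Kestrel = 0.381 × 32.64% / 15.16% = 0.8203
β_P = Σ w_i β_i = 0.29×-0.3914 + 0.13×0.4190 + 0.19×0.5542 + 0.28×0.7596 + 0.11×0.8203 = 0.3492
E(R_P) = R_f + β_P × MRP = 5.32% + 0.3492 × 3.78% = 6.64%

6.64%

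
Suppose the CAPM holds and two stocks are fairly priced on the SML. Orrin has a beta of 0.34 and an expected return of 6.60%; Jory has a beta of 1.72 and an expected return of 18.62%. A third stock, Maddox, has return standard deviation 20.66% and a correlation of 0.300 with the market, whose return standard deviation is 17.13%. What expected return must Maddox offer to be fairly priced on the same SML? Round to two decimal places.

MRP = (18.62% − 6.60%) / (1.72 − 0.34) = 8.7101%
R_f = 6.60% − 0.34 × 8.7101% = 3.6386%
β_Maddox = ρ·σ_i/σ_m = 0.300 × 20.66 / 17.13 = 0.3618
E(R_Maddox) = R_f + β × MRP = 3.6386% + 0.3618 × 8.7101% = 6.79%

6.79%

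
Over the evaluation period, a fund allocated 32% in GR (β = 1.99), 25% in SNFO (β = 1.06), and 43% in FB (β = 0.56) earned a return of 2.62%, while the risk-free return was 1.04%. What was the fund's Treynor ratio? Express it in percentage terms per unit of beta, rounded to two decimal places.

1.38%

β_P = 0.32×1.99 + 0.25×1.06 + 0.43×0.56 = 1.1426
Treynor = (R_P − R_f) / β_P = (2.62% − 1.04%) / 1.1426 = 1.58% / 1.1426 = 1.38%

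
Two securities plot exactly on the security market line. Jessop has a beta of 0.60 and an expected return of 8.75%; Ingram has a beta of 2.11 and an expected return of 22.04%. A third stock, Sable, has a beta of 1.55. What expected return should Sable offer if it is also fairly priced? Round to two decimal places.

17.11%

MRP (SML slope) = (22.04% − 8.75%) / (2.11 − 0.60) = 13.29% / 1.51 = 8.8013%
R_f (intercept) = 8.75% − 0.60 × 8.8013% = 3.4692%
E(R_Sable) = R_f + β × MRP = 3.4692% + 1.55 × 8.8013% = 17.11%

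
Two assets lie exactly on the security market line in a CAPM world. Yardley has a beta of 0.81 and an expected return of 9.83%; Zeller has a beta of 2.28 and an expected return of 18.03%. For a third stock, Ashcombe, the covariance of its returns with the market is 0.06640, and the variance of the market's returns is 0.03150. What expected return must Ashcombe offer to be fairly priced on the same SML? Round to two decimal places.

MRP = (18.03% − 9.83%) / (2.28 − 0.81) = 5.5782%
R_f = 9.83% − 0.81 × 5.5782% = 5.3117%
β_Ashcombe = Cov / Var(R_m) = 0.06640 / 0.03150 = 2.1079
E(R_Ashcombe) = R_f + β × MRP = 5.3117% + 2.1079 × 5.5782% = 17.07%

17.07%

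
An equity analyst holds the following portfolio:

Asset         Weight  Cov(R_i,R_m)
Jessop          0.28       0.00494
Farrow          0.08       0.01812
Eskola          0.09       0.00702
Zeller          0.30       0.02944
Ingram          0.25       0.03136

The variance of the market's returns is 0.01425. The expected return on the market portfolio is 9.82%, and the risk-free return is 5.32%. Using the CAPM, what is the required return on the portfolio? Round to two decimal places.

β_Jessop = 0.00494 / 0.01425 = 0.3467
β_Farrow = 0.01812 / 0.01425 = 1.2716
β_Eskola = 0.00702 / 0.01425 = 0.4926
β_Zeller = 0.02944 / 0.01425 = 2.0660
β_Ingram = 0.03136 / 0.01425 = 2.2007
β_P = Σ w_i β_i = 0.28×0.3467 + 0.08×1.2716 + 0.09×0.4926 + 0.30×2.0660 + 0.25×2.2007 = 1.4131
MRP = 9.82% − 5.32% = 4.50%
E(R_P) = R_f + β_P × MRP = 5.32% + 1.4131 × 4.50% = 11.68%

11.68%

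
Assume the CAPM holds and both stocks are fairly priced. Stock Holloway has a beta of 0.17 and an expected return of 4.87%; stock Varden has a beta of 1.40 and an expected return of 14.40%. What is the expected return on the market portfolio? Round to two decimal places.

Both satisfy E(R) = R_f + β·MRP, so the slope of the SML is
MRP = (14.40% − 4.87%) / (1.40 − 0.17) = 9.53% / 1.23 = 7.7480%
R_f = E(R_Holloway) − β_Holloway·MRP = 4.87% − 0.17 × 7.7480% = 3.5528%
E(R_m) = R_f + MRP = 3.5528% + 7.7480% = 11.30%

11.30%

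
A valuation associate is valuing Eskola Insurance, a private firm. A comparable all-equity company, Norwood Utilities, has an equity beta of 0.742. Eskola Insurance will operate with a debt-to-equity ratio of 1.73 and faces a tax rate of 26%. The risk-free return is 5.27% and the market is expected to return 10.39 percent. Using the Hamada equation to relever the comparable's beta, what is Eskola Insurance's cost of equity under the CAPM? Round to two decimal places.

β_L = β_U × [1 + (1 − t)(D/E)] = 0.742 × [1 + (1 − 0.26) × 1.73]
    = 0.742 × [1 + 0.74 × 1.73] = 0.742 × 2.2802 = 1.6919
MRP = 10.39% − 5.27% = 5.12%
E(R) = R_f + β_L × MRP = 5.27% + 1.6919 × 5.12% = 13.93%

13.93%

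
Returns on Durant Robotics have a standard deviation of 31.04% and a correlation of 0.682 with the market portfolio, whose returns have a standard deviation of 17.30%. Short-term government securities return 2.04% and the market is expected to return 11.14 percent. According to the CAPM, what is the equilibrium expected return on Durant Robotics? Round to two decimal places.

β = ρ × σ_i / σ_m = 0.682 × 31.04% / 17.30% = 1.2237
MRP = 11.14% − 2.04% = 9.10%
E(R) = 2.04% + 1.2237 × 9.10% = 13.18%

13.18%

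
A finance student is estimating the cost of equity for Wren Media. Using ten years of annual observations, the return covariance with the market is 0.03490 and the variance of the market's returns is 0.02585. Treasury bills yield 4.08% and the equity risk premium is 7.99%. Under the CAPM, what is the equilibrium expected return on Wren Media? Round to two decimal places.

β = Cov(R_i, R_m) / Var(R_m) = 0.03490 / 0.02585 = 1.3501
E(R) = R_f + β × MRP = 4.08% + 1.3501 × 7.99% = 14.87%

14.87%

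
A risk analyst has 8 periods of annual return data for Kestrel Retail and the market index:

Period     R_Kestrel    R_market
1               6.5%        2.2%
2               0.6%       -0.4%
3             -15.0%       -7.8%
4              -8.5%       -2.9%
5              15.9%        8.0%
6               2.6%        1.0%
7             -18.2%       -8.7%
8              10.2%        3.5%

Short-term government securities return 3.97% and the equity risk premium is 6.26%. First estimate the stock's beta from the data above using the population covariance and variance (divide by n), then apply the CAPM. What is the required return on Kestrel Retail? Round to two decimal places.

17.27%

Mean R_i = (6.5 + 0.6 − 15.0 − 8.5 + 15.9 + 2.6 − 18.2 + 10.2) / 8 = -0.7375%
Mean R_m = (2.2 − 0.4 − 7.8 − 2.9 + 8.0 + 1.0 − 8.7 + 3.5) / 8 = -0.6375%
Σ(R_i − R̄_i)(R_m − R̄_m) = 475.7888  ⇒  Cov = 475.7888 / 8 = 59.4736
Σ(R_m − R̄_m)² = 223.9388  ⇒  Var(R_m) = 223.9388 / 8 = 27.9924
β = Cov / Var(R_m) = 59.4736 / 27.9924 = 2.1246
E(R) = R_f + β × MRP = 3.97% + 2.1246 × 6.26% = 17.27%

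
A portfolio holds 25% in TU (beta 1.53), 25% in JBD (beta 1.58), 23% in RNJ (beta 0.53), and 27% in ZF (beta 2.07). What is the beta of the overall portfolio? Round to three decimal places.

β_P = Σ w_i β_i = 0.25×1.53 + 0.25×1.58 + 0.23×0.53 + 0.27×2.07 = 1.4583

1.458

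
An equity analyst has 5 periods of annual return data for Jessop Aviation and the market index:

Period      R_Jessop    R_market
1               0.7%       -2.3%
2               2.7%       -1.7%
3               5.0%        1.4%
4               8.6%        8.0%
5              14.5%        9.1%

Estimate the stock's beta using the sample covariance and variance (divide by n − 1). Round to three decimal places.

Mean R_i = (0.7 + 2.7 + 5.0 + 8.6 + 14.5) / 5 = 6.3000%
Mean R_m = (-2.3 − 1.7 + 1.4 + 8.0 + 9.1) / 5 = 2.9000%
Σ(R_i − R̄_i)(R_m − R̄_m) = 110.2000  ⇒  Cov = 110.2000 / 4 = 27.5500
Σ(R_m − R̄_m)² = 114.9000  ⇒  Var(R_m) = 114.9000 / 4 = 28.7250
β = Cov / Var(R_m) = 27.5500 / 28.7250 = 0.9591

0.959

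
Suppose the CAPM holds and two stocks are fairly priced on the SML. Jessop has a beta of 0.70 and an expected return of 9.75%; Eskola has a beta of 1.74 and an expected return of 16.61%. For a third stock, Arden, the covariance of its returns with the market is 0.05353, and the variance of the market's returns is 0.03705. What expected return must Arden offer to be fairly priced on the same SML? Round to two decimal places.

MRP = (16.61% − 9.75%) / (1.74 − 0.70) = 6.5962%
R_f = 9.75% − 0.70 × 6.5962% = 5.1327%
β_Arden = Cov / Var(R_m) = 0.05353 / 0.03705 = 1.4448
E(R_Arden) = R_f + β × MRP = 5.1327% + 1.4448 × 6.5962% = 14.66%

14.66%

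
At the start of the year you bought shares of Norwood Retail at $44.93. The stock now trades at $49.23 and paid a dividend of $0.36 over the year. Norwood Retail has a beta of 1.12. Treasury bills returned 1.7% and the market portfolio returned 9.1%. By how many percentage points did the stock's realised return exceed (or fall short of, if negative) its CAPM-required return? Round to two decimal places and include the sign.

Realised HPR = (P1 + D1 − P0) / P0 = (49.23 + 0.36 − 44.93) / 44.93 = 4.66 / 44.93 = 10.3717%
MRP = 9.1% − 1.7% = 7.40%
CAPM required = R_f + β·MRP = 1.7% + 1.12 × 7.4% = 9.9880%
α = realised − required = 10.3717% − 9.9880% = +0.38%

+0.38%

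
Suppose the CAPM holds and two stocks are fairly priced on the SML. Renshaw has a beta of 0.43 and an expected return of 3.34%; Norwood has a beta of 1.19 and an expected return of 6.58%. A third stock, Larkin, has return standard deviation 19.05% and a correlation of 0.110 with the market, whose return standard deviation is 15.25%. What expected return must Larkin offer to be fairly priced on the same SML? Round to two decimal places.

MRP = (6.58% − 3.34%) / (1.19 − 0.43) = 4.2632%
R_f = 3.34% − 0.43 × 4.2632% = 1.5068%
β_Larkin = ρ·σ_i/σ_m = 0.110 × 19.05 / 15.25 = 0.1374
E(R_Larkin) = R_f + β × MRP = 1.5068% + 0.1374 × 4.2632% = 2.09%

2.09%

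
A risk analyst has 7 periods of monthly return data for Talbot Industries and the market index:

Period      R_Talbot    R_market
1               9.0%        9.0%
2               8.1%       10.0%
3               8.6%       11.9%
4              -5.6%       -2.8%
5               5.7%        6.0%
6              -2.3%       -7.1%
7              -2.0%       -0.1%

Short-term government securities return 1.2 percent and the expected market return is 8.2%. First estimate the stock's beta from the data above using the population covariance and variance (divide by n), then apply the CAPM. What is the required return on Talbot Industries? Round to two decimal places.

Mean R_i = (9.0 + 8.1 + 8.6 − 5.6 + 5.7 − 2.3 − 2.0) / 7 = 3.0714%
Mean R_m = (9.0 + 10.0 + 11.9 − 2.8 + 6.0 − 7.1 − 0.1) / 7 = 3.8429%
Σ(R_i − R̄_i)(R_m − R̄_m) = 248.1286  ⇒  Cov = 248.1286 / 7 = 35.4469
Σ(R_m − R̄_m)² = 313.4971  ⇒  Var(R_m) = 313.4971 / 7 = 44.7853
β = Cov / Var(R_m) = 35.4469 / 44.7853 = 0.7915
MRP = 8.2% − 1.2% = 7.00%
E(R) = R_f + β × MRP = 1.2% + 0.7915 × 7.0% = 6.74%

6.74%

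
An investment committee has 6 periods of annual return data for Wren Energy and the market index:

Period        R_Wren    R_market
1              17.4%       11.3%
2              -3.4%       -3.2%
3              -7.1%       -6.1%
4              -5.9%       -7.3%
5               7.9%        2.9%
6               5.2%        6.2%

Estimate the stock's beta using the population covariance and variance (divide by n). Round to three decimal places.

1.246

Mean R_i = (17.4 − 3.4 − 7.1 − 5.9 + 7.9 + 5.2) / 6 = 2.3500%
Mean R_m = (11.3 − 3.2 − 6.1 − 7.3 + 2.9 + 6.2) / 6 = 0.6333%
Σ(R_i − R̄_i)(R_m − R̄_m) = 340.1000  ⇒  Cov = 340.1000 / 6 = 56.6833
Σ(R_m − R̄_m)² = 272.8733  ⇒  Var(R_m) = 272.8733 / 6 = 45.4789
β = Cov / Var(R_m) = 56.6833 / 45.4789 = 1.2464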